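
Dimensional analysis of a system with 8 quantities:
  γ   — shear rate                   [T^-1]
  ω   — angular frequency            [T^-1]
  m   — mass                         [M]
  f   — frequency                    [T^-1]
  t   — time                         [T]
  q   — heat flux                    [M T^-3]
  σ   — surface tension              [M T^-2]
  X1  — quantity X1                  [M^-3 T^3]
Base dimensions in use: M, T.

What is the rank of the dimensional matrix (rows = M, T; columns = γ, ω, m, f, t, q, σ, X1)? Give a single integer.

2

Write exponents as rows M,T / cols γ,ω,m,f,t,q,σ,X1:
  M: [ 0  0  1  0  0  1  1 -3]
  T: [-1 -1  0 -1  1 -3 -2  3]
Echelon form has 2 nonzero rows (pivots: γ,m)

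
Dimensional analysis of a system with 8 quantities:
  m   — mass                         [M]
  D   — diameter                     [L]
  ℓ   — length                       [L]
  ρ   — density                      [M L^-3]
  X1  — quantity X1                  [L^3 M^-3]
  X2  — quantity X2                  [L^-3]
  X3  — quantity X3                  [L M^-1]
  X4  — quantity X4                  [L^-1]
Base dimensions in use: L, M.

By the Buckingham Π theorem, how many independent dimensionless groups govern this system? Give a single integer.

Exponent matrix [L,M] × [m,D,ℓ,ρ,X1,X2,X3,X4]:
  L: [ 0  1  1 -3  3 -3  1 -1]
  M: [ 1  0  0  1 -3  0 -1  0]
Row reduction gives pivot columns m,D; rank = 2
Π count = n − r = 8 − 2 = 6

6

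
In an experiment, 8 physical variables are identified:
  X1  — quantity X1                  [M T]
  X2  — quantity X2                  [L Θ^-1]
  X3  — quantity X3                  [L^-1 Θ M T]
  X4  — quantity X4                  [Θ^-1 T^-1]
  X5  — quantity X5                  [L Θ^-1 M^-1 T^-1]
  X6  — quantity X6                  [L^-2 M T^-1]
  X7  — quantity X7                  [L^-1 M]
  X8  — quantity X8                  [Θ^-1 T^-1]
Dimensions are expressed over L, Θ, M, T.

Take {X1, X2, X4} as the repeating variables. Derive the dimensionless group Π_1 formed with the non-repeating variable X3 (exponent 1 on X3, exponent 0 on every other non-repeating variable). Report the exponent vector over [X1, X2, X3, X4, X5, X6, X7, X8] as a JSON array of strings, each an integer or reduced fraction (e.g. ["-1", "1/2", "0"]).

Dimensional matrix (L×Θ×M×T by X1×X2×X3×X4×X5×X6×X7×X8):
  L: [ 0  1 -1  0  1 -2 -1  0]
  Θ: [ 0 -1  1 -1 -1  0  0 -1]
  M: [ 1  0  1  0 -1  1  1  0]
  T: [ 1  0  1 -1 -1 -1  0 -1]
RREF → pivots at {X1,X2,X4} ⇒ r = 3
Pivot set = {X1,X2,X4}, free = {X3,X5,X6,X7,X8}
RREF:
  r0: [   1    0    1    0   -1    1    1    0]
  r1: [   0    1   -1    0    1   -2   -1    0]
  r2: [   0    0    0    1    0    2    1    1]
  r3: [   0    0    0    0    0    0    0    0]
Fix exponent of X3 at 1, X5 at 0, X6 at 0, X7 at 0, X8 at 0; solve each RREF row for its pivot's exponent:
  r0: exp(X1) + (1)·1 = 0 ⇒ exp(X1) = -1
  r1: exp(X2) + (-1)·1 = 0 ⇒ exp(X2) = 1
  r2: exp(X4) + (0)·1 = 0 ⇒ exp(X4) = 0
Π_1 = X1^-1 · X2 · X3

["-1", "1", "1", "0", "0", "0", "0", "0"]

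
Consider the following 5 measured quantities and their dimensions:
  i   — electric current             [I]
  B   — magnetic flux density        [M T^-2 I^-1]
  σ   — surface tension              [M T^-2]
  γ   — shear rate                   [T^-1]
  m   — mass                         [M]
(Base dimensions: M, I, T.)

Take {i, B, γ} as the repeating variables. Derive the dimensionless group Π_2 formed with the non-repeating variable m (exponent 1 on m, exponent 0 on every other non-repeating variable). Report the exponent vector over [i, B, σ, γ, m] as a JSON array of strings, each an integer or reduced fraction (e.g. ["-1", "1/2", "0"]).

["-1", "-1", "0", "2", "1"]

Write exponents as rows M,I,T / cols i,B,σ,γ,m:
  M: [ 0  1  1  0  1]
  I: [ 1 -1  0  0  0]
  T: [ 0 -2 -2 -1  0]
Row reduction gives pivot columns i,B,γ; rank = 3
Pivot set = {i,B,γ}, free = {σ,m}
RREF:
  r0: [   1    0    1    0    1]
  r1: [   0    1    1    0    1]
  r2: [   0    0    0    1   -2]
Fix exponent of m at 1, σ at 0; solve each RREF row for its pivot's exponent:
  r0: exp(i) + (1)·1 = 0 ⇒ exp(i) = -1
  r1: exp(B) + (1)·1 = 0 ⇒ exp(B) = -1
  r2: exp(γ) + (-2)·1 = 0 ⇒ exp(γ) = 2
Π_2 = i^-1 · B^-1 · γ^2 · m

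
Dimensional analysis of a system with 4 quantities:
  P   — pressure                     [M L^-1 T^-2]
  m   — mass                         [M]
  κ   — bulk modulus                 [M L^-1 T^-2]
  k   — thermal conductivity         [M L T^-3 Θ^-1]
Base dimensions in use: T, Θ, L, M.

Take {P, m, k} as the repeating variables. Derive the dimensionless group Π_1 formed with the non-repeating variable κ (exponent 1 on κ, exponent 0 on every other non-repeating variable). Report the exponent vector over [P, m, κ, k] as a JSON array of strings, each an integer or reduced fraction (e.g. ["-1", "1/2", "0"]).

["-1", "0", "1", "0"]

Write exponents as rows T,Θ,L,M / cols P,m,κ,k:
  T: [-2  0 -2 -3]
  Θ: [ 0  0  0 -1]
  L: [-1  0 -1  1]
  M: [ 1  1  1  1]
RREF → pivots at {P,m,k} ⇒ r = 3
Repeat: P,m,k; free: κ
RREF:
  r0: [   1    0    1    0]
  r1: [   0    1    0    0]
  r2: [   0    0    0    1]
  r3: [   0    0    0    0]
Fix exponent of κ at 1; solve each RREF row for its pivot's exponent:
  r0: exp(P) + (1)·1 = 0 ⇒ exp(P) = -1
  r1: exp(m) + (0)·1 = 0 ⇒ exp(m) = 0
  r2: exp(k) + (0)·1 = 0 ⇒ exp(k) = 0
Π_1 = P^-1 · κ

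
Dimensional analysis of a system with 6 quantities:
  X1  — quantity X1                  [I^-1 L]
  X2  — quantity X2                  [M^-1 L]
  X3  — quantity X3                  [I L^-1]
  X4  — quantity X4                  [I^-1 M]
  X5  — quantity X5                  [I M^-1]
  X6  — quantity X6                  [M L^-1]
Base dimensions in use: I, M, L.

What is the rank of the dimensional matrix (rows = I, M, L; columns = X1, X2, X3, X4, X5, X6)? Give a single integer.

Exponent matrix [I,M,L] × [X1,X2,X3,X4,X5,X6]:
  I: [-1  0  1 -1  1  0]
  M: [ 0 -1  0  1 -1  1]
  L: [ 1  1 -1  0  0 -1]
Echelon form has 2 nonzero rows (pivots: X1,X2)

2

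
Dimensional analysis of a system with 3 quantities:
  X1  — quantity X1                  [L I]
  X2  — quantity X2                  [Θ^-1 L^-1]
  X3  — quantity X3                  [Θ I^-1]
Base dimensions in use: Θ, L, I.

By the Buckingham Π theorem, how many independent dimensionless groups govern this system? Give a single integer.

Dimensional matrix (Θ×L×I by X1×X2×X3):
  Θ: [ 0 -1  1]
  L: [ 1 -1  0]
  I: [ 1  0 -1]
Row reduction gives pivot columns X1,X2; rank = 2
Π count = n − r = 3 − 2 = 1

1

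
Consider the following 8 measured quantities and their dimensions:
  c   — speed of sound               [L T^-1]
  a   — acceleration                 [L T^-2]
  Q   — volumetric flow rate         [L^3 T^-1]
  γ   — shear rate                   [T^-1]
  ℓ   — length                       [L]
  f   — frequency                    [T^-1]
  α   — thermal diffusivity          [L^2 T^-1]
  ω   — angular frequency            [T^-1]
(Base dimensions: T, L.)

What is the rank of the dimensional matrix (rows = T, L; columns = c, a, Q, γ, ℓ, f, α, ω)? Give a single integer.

2

Dimensional matrix (T×L by c×a×Q×γ×ℓ×f×α×ω):
  T: [-1 -2 -1 -1  0 -1 -1 -1]
  L: [ 1  1  3  0  1  0  2  0]
Row reduction gives pivot columns c,a; rank = 2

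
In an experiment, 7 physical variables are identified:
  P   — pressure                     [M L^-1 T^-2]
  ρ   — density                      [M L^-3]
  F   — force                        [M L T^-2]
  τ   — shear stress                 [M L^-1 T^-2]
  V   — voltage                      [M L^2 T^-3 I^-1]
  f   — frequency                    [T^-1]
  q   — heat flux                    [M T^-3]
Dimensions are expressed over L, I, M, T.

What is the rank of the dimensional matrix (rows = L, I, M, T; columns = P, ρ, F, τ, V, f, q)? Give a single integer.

Exponent matrix [L,I,M,T] × [P,ρ,F,τ,V,f,q]:
  L: [-1 -3  1 -1  2  0  0]
  I: [ 0  0  0  0 -1  0  0]
  M: [ 1  1  1  1  1  0  1]
  T: [-2  0 -2 -2 -3 -1 -3]
Echelon form has 4 nonzero rows (pivots: P,ρ,F,V)

4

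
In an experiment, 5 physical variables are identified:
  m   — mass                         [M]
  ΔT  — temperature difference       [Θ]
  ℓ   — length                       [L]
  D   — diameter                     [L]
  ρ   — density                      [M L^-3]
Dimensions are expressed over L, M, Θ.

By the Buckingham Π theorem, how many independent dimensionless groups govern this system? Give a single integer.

2

Dimensional matrix (L×M×Θ by m×ΔT×ℓ×D×ρ):
  L: [ 0  0  1  1 -3]
  M: [ 1  0  0  0  1]
  Θ: [ 0  1  0  0  0]
Echelon form has 3 nonzero rows (pivots: m,ΔT,ℓ)
n=5, r=3 ⇒ 2 dimensionless groups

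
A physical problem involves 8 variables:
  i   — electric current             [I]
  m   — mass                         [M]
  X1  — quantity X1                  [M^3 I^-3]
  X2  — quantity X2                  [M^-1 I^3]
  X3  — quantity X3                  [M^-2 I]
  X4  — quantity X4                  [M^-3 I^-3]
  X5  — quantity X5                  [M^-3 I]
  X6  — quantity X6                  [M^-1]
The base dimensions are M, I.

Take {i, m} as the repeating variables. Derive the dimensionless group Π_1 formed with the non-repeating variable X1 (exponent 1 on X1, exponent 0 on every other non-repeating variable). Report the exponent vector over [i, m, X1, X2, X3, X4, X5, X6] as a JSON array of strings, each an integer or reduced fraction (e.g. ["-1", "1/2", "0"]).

Exponent matrix [M,I] × [i,m,X1,X2,X3,X4,X5,X6]:
  M: [ 0  1  3 -1 -2 -3 -3 -1]
  I: [ 1  0 -3  3  1 -3  1  0]
RREF → pivots at {i,m} ⇒ r = 2
Repeat: i,m; free: X1,X2,X3,X4,X5,X6
RREF:
  r0: [   1    0   -3    3    1   -3    1    0]
  r1: [   0    1    3   -1   -2   -3   -3   -1]
Fix exponent of X1 at 1, X2 at 0, X3 at 0, X4 at 0, X5 at 0, X6 at 0; solve each RREF row for its pivot's exponent:
  r0: exp(i) + (-3)·1 = 0 ⇒ exp(i) = 3
  r1: exp(m) + (3)·1 = 0 ⇒ exp(m) = -3
Π_1 = i^3 · m^-3 · X1

["3", "-3", "1", "0", "0", "0", "0", "0"]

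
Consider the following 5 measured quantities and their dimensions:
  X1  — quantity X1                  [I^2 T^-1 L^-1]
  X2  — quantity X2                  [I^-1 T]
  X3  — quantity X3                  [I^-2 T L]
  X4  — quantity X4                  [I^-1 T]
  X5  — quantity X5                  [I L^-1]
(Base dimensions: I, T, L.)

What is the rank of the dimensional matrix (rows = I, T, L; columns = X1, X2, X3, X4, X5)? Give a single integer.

2

Write exponents as rows I,T,L / cols X1,X2,X3,X4,X5:
  I: [ 2 -1 -2 -1  1]
  T: [-1  1  1  1  0]
  L: [-1  0  1  0 -1]
Echelon form has 2 nonzero rows (pivots: X1,X2)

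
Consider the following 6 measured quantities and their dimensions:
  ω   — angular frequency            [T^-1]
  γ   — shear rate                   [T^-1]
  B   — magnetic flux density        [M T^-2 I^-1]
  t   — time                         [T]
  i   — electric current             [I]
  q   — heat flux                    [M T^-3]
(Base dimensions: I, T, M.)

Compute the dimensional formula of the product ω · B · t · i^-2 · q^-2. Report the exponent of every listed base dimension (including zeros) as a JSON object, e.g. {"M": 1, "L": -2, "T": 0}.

Exponent matrix [I,T,M] × [ω,γ,B,t,i,q]:
  I: [ 0  0 -1  0  1  0]
  T: [-1 -1 -2  1  0 -3]
  M: [ 0  0  1  0  0  1]
  [I]: (1)·0+(1)·-1+(1)·0+(-2)·1+(-2)·0 = -3
  [T]: (1)·-1+(1)·-2+(1)·1+(-2)·0+(-2)·-3 = 4
  [M]: (1)·0+(1)·1+(1)·0+(-2)·0+(-2)·1 = -1
⇒ I^-3 T^4 M^-1

{"I": -3, "T": 4, "M": -1}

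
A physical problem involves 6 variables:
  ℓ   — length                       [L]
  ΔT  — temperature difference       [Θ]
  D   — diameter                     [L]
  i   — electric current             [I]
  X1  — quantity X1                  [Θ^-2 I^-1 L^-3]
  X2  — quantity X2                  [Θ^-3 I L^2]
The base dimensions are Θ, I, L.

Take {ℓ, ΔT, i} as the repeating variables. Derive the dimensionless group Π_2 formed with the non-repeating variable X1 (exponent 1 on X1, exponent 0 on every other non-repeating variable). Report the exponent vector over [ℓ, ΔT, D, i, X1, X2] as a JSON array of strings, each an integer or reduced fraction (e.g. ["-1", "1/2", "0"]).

Exponent matrix [Θ,I,L] × [ℓ,ΔT,D,i,X1,X2]:
  Θ: [ 0  1  0  0 -2 -3]
  I: [ 0  0  0  1 -1  1]
  L: [ 1  0  1  0 -3  2]
RREF → pivots at {ℓ,ΔT,i} ⇒ r = 3
Pivot set = {ℓ,ΔT,i}, free = {D,X1,X2}
RREF:
  r0: [   1    0    1    0   -3    2]
  r1: [   0    1    0    0   -2   -3]
  r2: [   0    0    0    1   -1    1]
Fix exponent of X1 at 1, D at 0, X2 at 0; solve each RREF row for its pivot's exponent:
  r0: exp(ℓ) + (-3)·1 = 0 ⇒ exp(ℓ) = 3
  r1: exp(ΔT) + (-2)·1 = 0 ⇒ exp(ΔT) = 2
  r2: exp(i) + (-1)·1 = 0 ⇒ exp(i) = 1
Π_2 = ℓ^3 · ΔT^2 · i · X1

["3", "2", "0", "1", "1", "0"]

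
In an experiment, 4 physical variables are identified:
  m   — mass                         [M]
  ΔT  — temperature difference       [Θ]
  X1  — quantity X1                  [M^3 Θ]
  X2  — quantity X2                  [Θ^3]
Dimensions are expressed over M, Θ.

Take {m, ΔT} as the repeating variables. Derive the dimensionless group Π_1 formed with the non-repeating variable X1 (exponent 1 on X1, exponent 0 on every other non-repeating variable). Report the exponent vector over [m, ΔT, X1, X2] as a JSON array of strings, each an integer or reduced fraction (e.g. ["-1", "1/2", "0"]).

Write exponents as rows M,Θ / cols m,ΔT,X1,X2:
  M: [ 1  0  3  0]
  Θ: [ 0  1  1  3]
Row reduction gives pivot columns m,ΔT; rank = 2
Pivot set = {m,ΔT}, free = {X1,X2}
RREF:
  r0: [   1    0    3    0]
  r1: [   0    1    1    3]
Fix exponent of X1 at 1, X2 at 0; solve each RREF row for its pivot's exponent:
  r0: exp(m) + (3)·1 = 0 ⇒ exp(m) = -3
  r1: exp(ΔT) + (1)·1 = 0 ⇒ exp(ΔT) = -1
Π_1 = m^-3 · ΔT^-1 · X1

["-3", "-1", "1", "0"]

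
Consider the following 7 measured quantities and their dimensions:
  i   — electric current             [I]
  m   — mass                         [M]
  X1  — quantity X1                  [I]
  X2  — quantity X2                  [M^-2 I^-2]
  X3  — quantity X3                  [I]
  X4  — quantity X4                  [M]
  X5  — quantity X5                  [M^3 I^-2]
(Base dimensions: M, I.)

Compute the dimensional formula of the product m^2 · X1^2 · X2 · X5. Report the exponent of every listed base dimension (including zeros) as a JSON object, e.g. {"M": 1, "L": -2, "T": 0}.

Exponent matrix [M,I] × [i,m,X1,X2,X3,X4,X5]:
  M: [ 0  1  0 -2  0  1  3]
  I: [ 1  0  1 -2  1  0 -2]
  [M]: (2)·1+(2)·0+(1)·-2+(1)·3 = 3
  [I]: (2)·0+(2)·1+(1)·-2+(1)·-2 = -2
⇒ M^3 I^-2

{"M": 3, "I": -2}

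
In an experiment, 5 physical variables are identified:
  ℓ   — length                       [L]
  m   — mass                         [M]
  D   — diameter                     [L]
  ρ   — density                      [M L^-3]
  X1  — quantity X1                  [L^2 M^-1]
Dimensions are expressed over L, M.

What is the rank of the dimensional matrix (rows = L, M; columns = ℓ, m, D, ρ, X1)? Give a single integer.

2

Dimensional matrix (L×M by ℓ×m×D×ρ×X1):
  L: [ 1  0  1 -3  2]
  M: [ 0  1  0  1 -1]
Row reduction gives pivot columns ℓ,m; rank = 2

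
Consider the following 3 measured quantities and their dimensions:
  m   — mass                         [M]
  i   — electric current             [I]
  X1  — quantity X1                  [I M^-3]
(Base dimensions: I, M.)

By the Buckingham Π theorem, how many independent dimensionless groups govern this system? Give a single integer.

Write exponents as rows I,M / cols m,i,X1:
  I: [ 0  1  1]
  M: [ 1  0 -3]
Echelon form has 2 nonzero rows (pivots: m,i)
n=3, r=2 ⇒ 1 dimensionless group

1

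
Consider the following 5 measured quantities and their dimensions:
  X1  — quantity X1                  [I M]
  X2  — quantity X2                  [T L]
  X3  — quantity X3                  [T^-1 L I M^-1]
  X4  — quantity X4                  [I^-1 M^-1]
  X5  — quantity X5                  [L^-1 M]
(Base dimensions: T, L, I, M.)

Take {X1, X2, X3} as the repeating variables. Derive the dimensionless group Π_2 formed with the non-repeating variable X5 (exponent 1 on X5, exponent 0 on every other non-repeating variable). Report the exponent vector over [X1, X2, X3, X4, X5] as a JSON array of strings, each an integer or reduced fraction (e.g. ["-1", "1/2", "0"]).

["-1/2", "1/2", "1/2", "0", "1"]

Exponent matrix [T,L,I,M] × [X1,X2,X3,X4,X5]:
  T: [ 0  1 -1  0  0]
  L: [ 0  1  1  0 -1]
  I: [ 1  0  1 -1  0]
  M: [ 1  0 -1 -1  1]
Row reduction gives pivot columns X1,X2,X3; rank = 3
Repeat: X1,X2,X3; free: X4,X5
RREF:
  r0: [   1    0    0   -1  1/2]
  r1: [   0    1    0    0 -1/2]
  r2: [   0    0    1    0 -1/2]
  r3: [   0    0    0    0    0]
Fix exponent of X5 at 1, X4 at 0; solve each RREF row for its pivot's exponent:
  r0: exp(X1) + (1/2)·1 = 0 ⇒ exp(X1) = -1/2
  r1: exp(X2) + (-1/2)·1 = 0 ⇒ exp(X2) = 1/2
  r2: exp(X3) + (-1/2)·1 = 0 ⇒ exp(X3) = 1/2
Π_2 = X1^(-1/2) · X2^(1/2) · X3^(1/2) · X5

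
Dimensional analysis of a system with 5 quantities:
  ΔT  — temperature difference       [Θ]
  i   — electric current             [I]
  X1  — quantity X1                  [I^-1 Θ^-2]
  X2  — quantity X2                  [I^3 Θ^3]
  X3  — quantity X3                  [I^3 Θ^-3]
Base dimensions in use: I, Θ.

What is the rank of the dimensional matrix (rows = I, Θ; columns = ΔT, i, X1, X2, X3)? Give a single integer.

Write exponents as rows I,Θ / cols ΔT,i,X1,X2,X3:
  I: [ 0  1 -1  3  3]
  Θ: [ 1  0 -2  3 -3]
Row reduction gives pivot columns ΔT,i; rank = 2

2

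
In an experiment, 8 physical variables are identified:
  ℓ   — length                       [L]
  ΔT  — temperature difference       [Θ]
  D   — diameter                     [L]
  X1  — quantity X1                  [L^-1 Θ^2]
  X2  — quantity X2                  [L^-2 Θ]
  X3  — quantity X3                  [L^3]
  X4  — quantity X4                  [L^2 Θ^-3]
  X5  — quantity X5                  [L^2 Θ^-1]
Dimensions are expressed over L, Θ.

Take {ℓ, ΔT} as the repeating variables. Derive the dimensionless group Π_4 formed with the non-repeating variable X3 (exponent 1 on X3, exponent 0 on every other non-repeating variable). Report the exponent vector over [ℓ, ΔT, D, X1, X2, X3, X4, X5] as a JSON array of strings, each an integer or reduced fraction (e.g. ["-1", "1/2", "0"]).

Exponent matrix [L,Θ] × [ℓ,ΔT,D,X1,X2,X3,X4,X5]:
  L: [ 1  0  1 -1 -2  3  2  2]
  Θ: [ 0  1  0  2  1  0 -3 -1]
Echelon form has 2 nonzero rows (pivots: ℓ,ΔT)
Repeat: ℓ,ΔT; free: D,X1,X2,X3,X4,X5
RREF:
  r0: [   1    0    1   -1   -2    3    2    2]
  r1: [   0    1    0    2    1    0   -3   -1]
Fix exponent of X3 at 1, D at 0, X1 at 0, X2 at 0, X4 at 0, X5 at 0; solve each RREF row for its pivot's exponent:
  r0: exp(ℓ) + (3)·1 = 0 ⇒ exp(ℓ) = -3
  r1: exp(ΔT) + (0)·1 = 0 ⇒ exp(ΔT) = 0
Π_4 = ℓ^-3 · X3

["-3", "0", "0", "0", "0", "1", "0", "0"]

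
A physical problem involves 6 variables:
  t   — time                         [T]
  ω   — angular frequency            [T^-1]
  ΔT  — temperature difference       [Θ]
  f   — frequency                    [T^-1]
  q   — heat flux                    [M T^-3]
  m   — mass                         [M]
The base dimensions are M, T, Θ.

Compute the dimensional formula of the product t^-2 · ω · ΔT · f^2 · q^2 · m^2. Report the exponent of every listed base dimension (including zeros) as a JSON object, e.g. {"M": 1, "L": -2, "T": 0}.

Exponent matrix [M,T,Θ] × [t,ω,ΔT,f,q,m]:
  M: [ 0  0  0  0  1  1]
  T: [ 1 -1  0 -1 -3  0]
  Θ: [ 0  0  1  0  0  0]
  [M]: (-2)·0+(1)·0+(1)·0+(2)·0+(2)·1+(2)·1 = 4
  [T]: (-2)·1+(1)·-1+(1)·0+(2)·-1+(2)·-3+(2)·0 = -11
  [Θ]: (-2)·0+(1)·0+(1)·1+(2)·0+(2)·0+(2)·0 = 1
⇒ M^4 T^-11 Θ

{"M": 4, "T": -11, "Θ": 1}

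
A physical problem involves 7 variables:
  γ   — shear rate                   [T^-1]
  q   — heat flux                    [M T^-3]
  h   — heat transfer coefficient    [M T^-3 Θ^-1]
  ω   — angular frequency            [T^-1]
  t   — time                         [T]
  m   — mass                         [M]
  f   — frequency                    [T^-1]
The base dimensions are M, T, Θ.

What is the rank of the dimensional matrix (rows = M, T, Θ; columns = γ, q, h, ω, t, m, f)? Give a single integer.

3

Dimensional matrix (M×T×Θ by γ×q×h×ω×t×m×f):
  M: [ 0  1  1  0  0  1  0]
  T: [-1 -3 -3 -1  1  0 -1]
  Θ: [ 0  0 -1  0  0  0  0]
RREF → pivots at {γ,q,h} ⇒ r = 3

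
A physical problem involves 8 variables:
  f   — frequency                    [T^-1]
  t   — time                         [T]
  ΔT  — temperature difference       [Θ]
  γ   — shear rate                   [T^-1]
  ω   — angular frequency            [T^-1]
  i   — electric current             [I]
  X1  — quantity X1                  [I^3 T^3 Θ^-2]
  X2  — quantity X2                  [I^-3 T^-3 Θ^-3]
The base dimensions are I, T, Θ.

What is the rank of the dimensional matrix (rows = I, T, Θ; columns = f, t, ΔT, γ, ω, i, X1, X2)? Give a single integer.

Dimensional matrix (I×T×Θ by f×t×ΔT×γ×ω×i×X1×X2):
  I: [ 0  0  0  0  0  1  3 -3]
  T: [-1  1  0 -1 -1  0  3 -3]
  Θ: [ 0  0  1  0  0  0 -2 -3]
Echelon form has 3 nonzero rows (pivots: f,ΔT,i)

3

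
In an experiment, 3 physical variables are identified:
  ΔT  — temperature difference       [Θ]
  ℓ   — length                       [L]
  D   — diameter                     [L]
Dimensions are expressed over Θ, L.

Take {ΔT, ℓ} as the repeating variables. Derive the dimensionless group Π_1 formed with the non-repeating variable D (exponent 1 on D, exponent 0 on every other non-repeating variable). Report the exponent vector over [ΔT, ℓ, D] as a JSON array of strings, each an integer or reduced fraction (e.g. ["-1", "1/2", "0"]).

Write exponents as rows Θ,L / cols ΔT,ℓ,D:
  Θ: [ 1  0  0]
  L: [ 0  1  1]
RREF → pivots at {ΔT,ℓ} ⇒ r = 2
Pivot set = {ΔT,ℓ}, free = {D}
RREF:
  r0: [   1    0    0]
  r1: [   0    1    1]
Fix exponent of D at 1; solve each RREF row for its pivot's exponent:
  r0: exp(ΔT) + (0)·1 = 0 ⇒ exp(ΔT) = 0
  r1: exp(ℓ) + (1)·1 = 0 ⇒ exp(ℓ) = -1
Π_1 = ℓ^-1 · D

["0", "-1", "1"]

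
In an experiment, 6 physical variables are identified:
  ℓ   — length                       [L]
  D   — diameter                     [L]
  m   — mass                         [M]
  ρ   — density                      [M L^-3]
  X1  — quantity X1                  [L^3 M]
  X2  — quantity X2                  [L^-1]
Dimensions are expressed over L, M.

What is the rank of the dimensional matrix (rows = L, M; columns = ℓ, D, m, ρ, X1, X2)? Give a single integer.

Dimensional matrix (L×M by ℓ×D×m×ρ×X1×X2):
  L: [ 1  1  0 -3  3 -1]
  M: [ 0  0  1  1  1  0]
Row reduction gives pivot columns ℓ,m; rank = 2

2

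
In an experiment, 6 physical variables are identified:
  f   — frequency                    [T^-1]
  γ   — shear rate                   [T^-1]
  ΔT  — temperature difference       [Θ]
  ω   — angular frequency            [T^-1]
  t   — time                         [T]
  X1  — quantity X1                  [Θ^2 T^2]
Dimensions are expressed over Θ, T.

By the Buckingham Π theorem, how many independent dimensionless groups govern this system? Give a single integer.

4

Exponent matrix [Θ,T] × [f,γ,ΔT,ω,t,X1]:
  Θ: [ 0  0  1  0  0  2]
  T: [-1 -1  0 -1  1  2]
Echelon form has 2 nonzero rows (pivots: f,ΔT)
n=6, r=2 ⇒ 4 dimensionless groups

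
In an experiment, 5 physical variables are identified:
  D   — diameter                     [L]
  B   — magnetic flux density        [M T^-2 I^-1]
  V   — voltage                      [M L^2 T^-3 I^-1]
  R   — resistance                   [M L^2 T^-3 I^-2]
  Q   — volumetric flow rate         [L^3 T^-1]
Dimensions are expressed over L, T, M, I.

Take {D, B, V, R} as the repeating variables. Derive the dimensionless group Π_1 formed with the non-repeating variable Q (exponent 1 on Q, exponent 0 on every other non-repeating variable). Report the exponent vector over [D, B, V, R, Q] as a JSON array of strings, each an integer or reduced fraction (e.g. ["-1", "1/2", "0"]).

Dimensional matrix (L×T×M×I by D×B×V×R×Q):
  L: [ 1  0  2  2  3]
  T: [ 0 -2 -3 -3 -1]
  M: [ 0  1  1  1  0]
  I: [ 0 -1 -1 -2  0]
Echelon form has 4 nonzero rows (pivots: D,B,V,R)
Repeat: D,B,V,R; free: Q
RREF:
  r0: [   1    0    0    0    1]
  r1: [   0    1    0    0   -1]
  r2: [   0    0    1    0    1]
  r3: [   0    0    0    1    0]
Fix exponent of Q at 1; solve each RREF row for its pivot's exponent:
  r0: exp(D) + (1)·1 = 0 ⇒ exp(D) = -1
  r1: exp(B) + (-1)·1 = 0 ⇒ exp(B) = 1
  r2: exp(V) + (1)·1 = 0 ⇒ exp(V) = -1
  r3: exp(R) + (0)·1 = 0 ⇒ exp(R) = 0
Π_1 = D^-1 · B · V^-1 · Q

["-1", "1", "-1", "0", "1"]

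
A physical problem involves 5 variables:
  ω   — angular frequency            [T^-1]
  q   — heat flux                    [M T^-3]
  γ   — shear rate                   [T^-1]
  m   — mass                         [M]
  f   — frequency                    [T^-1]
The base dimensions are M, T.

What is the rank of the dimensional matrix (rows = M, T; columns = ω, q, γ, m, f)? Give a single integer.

2

Exponent matrix [M,T] × [ω,q,γ,m,f]:
  M: [ 0  1  0  1  0]
  T: [-1 -3 -1  0 -1]
Row reduction gives pivot columns ω,q; rank = 2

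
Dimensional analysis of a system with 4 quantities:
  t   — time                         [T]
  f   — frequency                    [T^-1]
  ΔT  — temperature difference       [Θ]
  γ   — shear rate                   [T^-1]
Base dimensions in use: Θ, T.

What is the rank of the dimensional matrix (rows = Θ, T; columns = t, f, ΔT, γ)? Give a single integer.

Write exponents as rows Θ,T / cols t,f,ΔT,γ:
  Θ: [ 0  0  1  0]
  T: [ 1 -1  0 -1]
Echelon form has 2 nonzero rows (pivots: t,ΔT)

2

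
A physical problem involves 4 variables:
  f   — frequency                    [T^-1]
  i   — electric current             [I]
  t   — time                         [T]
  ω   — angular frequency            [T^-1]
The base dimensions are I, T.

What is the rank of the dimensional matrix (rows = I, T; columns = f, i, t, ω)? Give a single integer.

2

Write exponents as rows I,T / cols f,i,t,ω:
  I: [ 0  1  0  0]
  T: [-1  0  1 -1]
RREF → pivots at {f,i} ⇒ r = 2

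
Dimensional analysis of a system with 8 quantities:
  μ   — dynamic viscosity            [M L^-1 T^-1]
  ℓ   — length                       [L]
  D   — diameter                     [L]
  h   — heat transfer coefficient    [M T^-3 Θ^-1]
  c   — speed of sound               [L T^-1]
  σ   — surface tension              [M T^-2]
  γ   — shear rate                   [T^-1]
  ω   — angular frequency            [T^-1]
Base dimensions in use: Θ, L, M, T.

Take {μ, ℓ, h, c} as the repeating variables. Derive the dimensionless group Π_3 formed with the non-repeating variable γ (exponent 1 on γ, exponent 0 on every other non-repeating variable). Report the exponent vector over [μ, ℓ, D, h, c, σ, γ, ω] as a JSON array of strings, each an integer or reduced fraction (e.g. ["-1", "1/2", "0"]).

["0", "1", "0", "0", "-1", "0", "1", "0"]

Write exponents as rows Θ,L,M,T / cols μ,ℓ,D,h,c,σ,γ,ω:
  Θ: [ 0  0  0 -1  0  0  0  0]
  L: [-1  1  1  0  1  0  0  0]
  M: [ 1  0  0  1  0  1  0  0]
  T: [-1  0  0 -3 -1 -2 -1 -1]
Echelon form has 4 nonzero rows (pivots: μ,ℓ,h,c)
Repeat: μ,ℓ,h,c; free: D,σ,γ,ω
RREF:
  r0: [   1    0    0    0    0    1    0    0]
  r1: [   0    1    1    0    0    0   -1   -1]
  r2: [   0    0    0    1    0    0    0    0]
  r3: [   0    0    0    0    1    1    1    1]
Fix exponent of γ at 1, D at 0, σ at 0, ω at 0; solve each RREF row for its pivot's exponent:
  r0: exp(μ) + (0)·1 = 0 ⇒ exp(μ) = 0
  r1: exp(ℓ) + (-1)·1 = 0 ⇒ exp(ℓ) = 1
  r2: exp(h) + (0)·1 = 0 ⇒ exp(h) = 0
  r3: exp(c) + (1)·1 = 0 ⇒ exp(c) = -1
Π_3 = ℓ · c^-1 · γ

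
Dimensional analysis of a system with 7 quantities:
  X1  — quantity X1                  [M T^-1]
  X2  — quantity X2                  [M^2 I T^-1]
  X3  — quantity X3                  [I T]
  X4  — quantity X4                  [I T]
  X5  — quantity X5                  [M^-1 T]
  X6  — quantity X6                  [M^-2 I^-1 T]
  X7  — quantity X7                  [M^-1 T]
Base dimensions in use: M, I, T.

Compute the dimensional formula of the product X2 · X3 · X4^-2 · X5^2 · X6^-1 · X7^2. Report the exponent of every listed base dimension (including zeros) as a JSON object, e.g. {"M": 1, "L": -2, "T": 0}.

Write exponents as rows M,I,T / cols X1,X2,X3,X4,X5,X6,X7:
  M: [ 1  2  0  0 -1 -2 -1]
  I: [ 0  1  1  1  0 -1  0]
  T: [-1 -1  1  1  1  1  1]
  [M]: (1)·2+(1)·0+(-2)·0+(2)·-1+(-1)·-2+(2)·-1 = 0
  [I]: (1)·1+(1)·1+(-2)·1+(2)·0+(-1)·-1+(2)·0 = 1
  [T]: (1)·-1+(1)·1+(-2)·1+(2)·1+(-1)·1+(2)·1 = 1
⇒ I T

{"M": 0, "I": 1, "T": 1}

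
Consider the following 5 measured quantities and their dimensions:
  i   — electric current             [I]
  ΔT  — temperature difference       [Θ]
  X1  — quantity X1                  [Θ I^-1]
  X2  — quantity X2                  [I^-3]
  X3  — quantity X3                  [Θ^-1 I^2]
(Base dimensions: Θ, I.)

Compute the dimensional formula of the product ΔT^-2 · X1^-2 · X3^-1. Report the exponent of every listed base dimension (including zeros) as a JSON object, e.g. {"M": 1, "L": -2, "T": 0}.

{"Θ": -3, "I": 0}

Dimensional matrix (Θ×I by i×ΔT×X1×X2×X3):
  Θ: [ 0  1  1  0 -1]
  I: [ 1  0 -1 -3  2]
  [Θ]: (-2)·1+(-2)·1+(-1)·-1 = -3
  [I]: (-2)·0+(-2)·-1+(-1)·2 = 0
⇒ Θ^-3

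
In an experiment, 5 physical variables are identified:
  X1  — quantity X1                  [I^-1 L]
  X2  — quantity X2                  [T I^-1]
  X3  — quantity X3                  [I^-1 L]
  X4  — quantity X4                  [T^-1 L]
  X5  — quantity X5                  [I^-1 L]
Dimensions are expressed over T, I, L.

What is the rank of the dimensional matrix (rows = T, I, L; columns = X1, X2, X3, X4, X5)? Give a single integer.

Dimensional matrix (T×I×L by X1×X2×X3×X4×X5):
  T: [ 0  1  0 -1  0]
  I: [-1 -1 -1  0 -1]
  L: [ 1  0  1  1  1]
Row reduction gives pivot columns X1,X2; rank = 2

2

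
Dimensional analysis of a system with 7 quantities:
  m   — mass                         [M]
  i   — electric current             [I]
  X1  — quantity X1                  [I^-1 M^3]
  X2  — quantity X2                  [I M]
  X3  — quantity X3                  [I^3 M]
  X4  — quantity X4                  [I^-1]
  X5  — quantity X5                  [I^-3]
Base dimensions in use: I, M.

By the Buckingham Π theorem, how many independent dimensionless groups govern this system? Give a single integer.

5

Exponent matrix [I,M] × [m,i,X1,X2,X3,X4,X5]:
  I: [ 0  1 -1  1  3 -1 -3]
  M: [ 1  0  3  1  1  0  0]
Row reduction gives pivot columns m,i; rank = 2
7 vars − rank 2 = 5 Π groups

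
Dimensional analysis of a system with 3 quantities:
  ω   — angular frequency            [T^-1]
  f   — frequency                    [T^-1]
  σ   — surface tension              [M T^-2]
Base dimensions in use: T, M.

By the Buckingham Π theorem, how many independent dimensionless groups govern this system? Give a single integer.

Dimensional matrix (T×M by ω×f×σ):
  T: [-1 -1 -2]
  M: [ 0  0  1]
RREF → pivots at {ω,σ} ⇒ r = 2
3 vars − rank 2 = 1 Π group

1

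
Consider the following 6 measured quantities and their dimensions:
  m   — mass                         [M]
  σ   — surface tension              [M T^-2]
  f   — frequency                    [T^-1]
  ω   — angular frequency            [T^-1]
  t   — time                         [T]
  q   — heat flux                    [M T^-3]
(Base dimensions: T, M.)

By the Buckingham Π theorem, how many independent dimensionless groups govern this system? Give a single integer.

4

Exponent matrix [T,M] × [m,σ,f,ω,t,q]:
  T: [ 0 -2 -1 -1  1 -3]
  M: [ 1  1  0  0  0  1]
Echelon form has 2 nonzero rows (pivots: m,σ)
6 vars − rank 2 = 4 Π groups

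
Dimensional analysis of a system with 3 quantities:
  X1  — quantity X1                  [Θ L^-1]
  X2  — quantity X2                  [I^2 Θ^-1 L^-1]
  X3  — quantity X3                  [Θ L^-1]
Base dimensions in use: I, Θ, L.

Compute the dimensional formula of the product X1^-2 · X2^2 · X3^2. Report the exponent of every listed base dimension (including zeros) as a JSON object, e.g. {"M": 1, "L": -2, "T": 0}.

Exponent matrix [I,Θ,L] × [X1,X2,X3]:
  I: [ 0  2  0]
  Θ: [ 1 -1  1]
  L: [-1 -1 -1]
  [I]: (-2)·0+(2)·2+(2)·0 = 4
  [Θ]: (-2)·1+(2)·-1+(2)·1 = -2
  [L]: (-2)·-1+(2)·-1+(2)·-1 = -2
⇒ I^4 Θ^-2 L^-2

{"I": 4, "Θ": -2, "L": -2}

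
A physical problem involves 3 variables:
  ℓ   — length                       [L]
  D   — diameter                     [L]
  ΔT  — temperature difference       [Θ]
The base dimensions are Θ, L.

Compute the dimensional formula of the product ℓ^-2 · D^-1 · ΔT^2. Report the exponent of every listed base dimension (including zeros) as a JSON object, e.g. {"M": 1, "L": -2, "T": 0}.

Exponent matrix [Θ,L] × [ℓ,D,ΔT]:
  Θ: [ 0  0  1]
  L: [ 1  1  0]
  [Θ]: (-2)·0+(-1)·0+(2)·1 = 2
  [L]: (-2)·1+(-1)·1+(2)·0 = -3
⇒ Θ^2 L^-3

{"Θ": 2, "L": -3}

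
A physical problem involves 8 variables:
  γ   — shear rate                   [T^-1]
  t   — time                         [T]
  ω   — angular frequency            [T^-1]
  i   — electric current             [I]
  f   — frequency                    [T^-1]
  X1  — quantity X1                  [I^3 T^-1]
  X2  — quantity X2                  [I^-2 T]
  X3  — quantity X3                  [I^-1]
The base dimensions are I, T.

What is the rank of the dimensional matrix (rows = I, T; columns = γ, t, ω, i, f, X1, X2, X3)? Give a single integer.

Exponent matrix [I,T] × [γ,t,ω,i,f,X1,X2,X3]:
  I: [ 0  0  0  1  0  3 -2 -1]
  T: [-1  1 -1  0 -1 -1  1  0]
Row reduction gives pivot columns γ,i; rank = 2

2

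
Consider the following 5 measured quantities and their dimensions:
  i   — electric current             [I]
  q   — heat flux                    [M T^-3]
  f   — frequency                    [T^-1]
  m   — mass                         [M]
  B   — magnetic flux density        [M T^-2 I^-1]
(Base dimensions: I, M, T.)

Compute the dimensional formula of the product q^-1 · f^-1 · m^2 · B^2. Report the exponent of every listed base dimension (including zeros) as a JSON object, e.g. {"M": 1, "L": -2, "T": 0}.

Write exponents as rows I,M,T / cols i,q,f,m,B:
  I: [ 1  0  0  0 -1]
  M: [ 0  1  0  1  1]
  T: [ 0 -3 -1  0 -2]
  [I]: (-1)·0+(-1)·0+(2)·0+(2)·-1 = -2
  [M]: (-1)·1+(-1)·0+(2)·1+(2)·1 = 3
  [T]: (-1)·-3+(-1)·-1+(2)·0+(2)·-2 = 0
⇒ I^-2 M^3

{"I": -2, "M": 3, "T": 0}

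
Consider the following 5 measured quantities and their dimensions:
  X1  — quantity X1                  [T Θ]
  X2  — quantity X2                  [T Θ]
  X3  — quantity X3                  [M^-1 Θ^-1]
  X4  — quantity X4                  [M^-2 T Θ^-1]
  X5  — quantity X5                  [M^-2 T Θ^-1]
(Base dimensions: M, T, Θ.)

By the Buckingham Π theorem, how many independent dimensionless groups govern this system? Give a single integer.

3

Write exponents as rows M,T,Θ / cols X1,X2,X3,X4,X5:
  M: [ 0  0 -1 -2 -2]
  T: [ 1  1  0  1  1]
  Θ: [ 1  1 -1 -1 -1]
Row reduction gives pivot columns X1,X3; rank = 2
n=5, r=2 ⇒ 3 dimensionless groups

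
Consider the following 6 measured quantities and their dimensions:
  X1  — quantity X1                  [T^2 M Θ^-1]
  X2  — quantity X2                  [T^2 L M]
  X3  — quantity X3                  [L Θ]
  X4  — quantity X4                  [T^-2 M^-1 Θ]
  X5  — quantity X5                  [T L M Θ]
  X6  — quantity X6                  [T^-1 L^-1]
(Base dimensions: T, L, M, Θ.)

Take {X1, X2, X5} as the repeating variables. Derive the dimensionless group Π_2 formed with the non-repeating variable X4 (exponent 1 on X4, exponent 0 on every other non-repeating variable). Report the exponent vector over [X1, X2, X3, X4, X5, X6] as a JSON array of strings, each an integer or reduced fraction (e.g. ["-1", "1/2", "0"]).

Dimensional matrix (T×L×M×Θ by X1×X2×X3×X4×X5×X6):
  T: [ 2  2  0 -2  1 -1]
  L: [ 0  1  1  0  1 -1]
  M: [ 1  1  0 -1  1  0]
  Θ: [-1  0  1  1  1  0]
Row reduction gives pivot columns X1,X2,X5; rank = 3
Repeat: X1,X2,X5; free: X3,X4,X6
RREF:
  r0: [   1    0   -1   -1    0    1]
  r1: [   0    1    1    0    0   -2]
  r2: [   0    0    0    0    1    1]
  r3: [   0    0    0    0    0    0]
Fix exponent of X4 at 1, X3 at 0, X6 at 0; solve each RREF row for its pivot's exponent:
  r0: exp(X1) + (-1)·1 = 0 ⇒ exp(X1) = 1
  r1: exp(X2) + (0)·1 = 0 ⇒ exp(X2) = 0
  r2: exp(X5) + (0)·1 = 0 ⇒ exp(X5) = 0
Π_2 = X1 · X4

["1", "0", "0", "1", "0", "0"]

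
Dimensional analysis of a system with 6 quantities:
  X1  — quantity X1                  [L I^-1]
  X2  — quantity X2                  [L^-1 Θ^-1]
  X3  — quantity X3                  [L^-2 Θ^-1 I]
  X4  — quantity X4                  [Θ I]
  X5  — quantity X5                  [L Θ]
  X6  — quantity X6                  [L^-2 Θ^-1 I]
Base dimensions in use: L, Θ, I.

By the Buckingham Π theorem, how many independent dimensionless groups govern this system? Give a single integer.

4

Write exponents as rows L,Θ,I / cols X1,X2,X3,X4,X5,X6:
  L: [ 1 -1 -2  0  1 -2]
  Θ: [ 0 -1 -1  1  1 -1]
  I: [-1  0  1  1  0  1]
RREF → pivots at {X1,X2} ⇒ r = 2
6 vars − rank 2 = 4 Π groups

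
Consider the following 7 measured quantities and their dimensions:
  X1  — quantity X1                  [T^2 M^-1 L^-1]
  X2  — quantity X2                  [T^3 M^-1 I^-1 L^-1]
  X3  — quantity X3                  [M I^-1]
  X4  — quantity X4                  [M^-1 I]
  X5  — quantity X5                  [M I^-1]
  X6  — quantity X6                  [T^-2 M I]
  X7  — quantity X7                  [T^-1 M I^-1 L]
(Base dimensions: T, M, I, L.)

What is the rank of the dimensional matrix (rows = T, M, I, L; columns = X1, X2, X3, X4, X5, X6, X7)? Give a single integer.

Dimensional matrix (T×M×I×L by X1×X2×X3×X4×X5×X6×X7):
  T: [ 2  3  0  0  0 -2 -1]
  M: [-1 -1  1 -1  1  1  1]
  I: [ 0 -1 -1  1 -1  1 -1]
  L: [-1 -1  0  0  0  0  1]
Row reduction gives pivot columns X1,X2,X3; rank = 3

3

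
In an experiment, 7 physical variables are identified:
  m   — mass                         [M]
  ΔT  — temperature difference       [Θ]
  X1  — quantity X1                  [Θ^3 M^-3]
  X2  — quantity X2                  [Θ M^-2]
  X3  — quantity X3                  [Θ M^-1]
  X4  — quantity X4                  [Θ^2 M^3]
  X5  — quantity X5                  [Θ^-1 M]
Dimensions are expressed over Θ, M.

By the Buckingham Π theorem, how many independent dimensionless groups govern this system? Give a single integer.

5

Exponent matrix [Θ,M] × [m,ΔT,X1,X2,X3,X4,X5]:
  Θ: [ 0  1  3  1  1  2 -1]
  M: [ 1  0 -3 -2 -1  3  1]
Echelon form has 2 nonzero rows (pivots: m,ΔT)
Π count = n − r = 7 − 2 = 5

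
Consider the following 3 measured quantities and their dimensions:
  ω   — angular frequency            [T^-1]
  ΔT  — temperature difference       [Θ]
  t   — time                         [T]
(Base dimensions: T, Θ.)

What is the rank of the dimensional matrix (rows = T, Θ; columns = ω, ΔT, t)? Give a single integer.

Write exponents as rows T,Θ / cols ω,ΔT,t:
  T: [-1  0  1]
  Θ: [ 0  1  0]
RREF → pivots at {ω,ΔT} ⇒ r = 2

2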